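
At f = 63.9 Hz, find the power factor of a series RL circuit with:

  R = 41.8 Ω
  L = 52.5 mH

Step 1 — Angular frequency: ω = 2π·f = 2π·63.9 = 401.5 rad/s.
Step 2 — Component impedances:
  R: Z = R = 41.8 Ω
  L: Z = jωL = j·401.5·0.0525 = 0 + j21.08 Ω
Step 3 — Series combination: Z_total = R + L = 41.8 + j21.08 Ω = 46.81∠26.8° Ω.
Step 4 — Power factor: PF = cos(φ) = Re(Z)/|Z| = 41.8/46.814 = 0.8929.
Step 5 — Type: Im(Z) = 21.08 ⇒ lagging (phase φ = 26.8°).

PF = 0.8929 (lagging, φ = 26.8°)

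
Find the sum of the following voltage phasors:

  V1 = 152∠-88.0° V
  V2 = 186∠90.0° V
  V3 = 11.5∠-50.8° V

Step 1 — Convert each phasor to rectangular form:
  V1 = 152·(cos(-88.0°) + j·sin(-88.0°)) = 5.305 - j151.9 V
  V2 = 186·(cos(90.0°) + j·sin(90.0°)) = 0 + j186 V
  V3 = 11.5·(cos(-50.8°) + j·sin(-50.8°)) = 7.268 - j8.912 V
Step 2 — Sum components: V_total = 12.57 + j25.18 V.
Step 3 — Convert to polar: |V_total| = 28.15 V, ∠V_total = 63.5°.

V_total = 28.15∠63.5° V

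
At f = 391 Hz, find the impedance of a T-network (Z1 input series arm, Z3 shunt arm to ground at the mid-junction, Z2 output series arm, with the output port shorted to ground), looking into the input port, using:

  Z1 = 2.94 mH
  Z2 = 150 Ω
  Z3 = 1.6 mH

Step 1 — Angular frequency: ω = 2π·f = 2π·391 = 2457 rad/s.
Step 2 — Component impedances:
  Z1: Z = jωL = j·2457·0.00294 = 0 + j7.223 Ω
  Z2: Z = R = 150 Ω
  Z3: Z = jωL = j·2457·0.0016 = 0 + j3.931 Ω
Step 3 — With the output port shorted to ground, the output series arm Z2 runs from the junction to ground; the shunt arm Z3 also runs from the junction to ground. They appear in parallel: Z3 || Z2 = 0.1029 + j3.928 Ω.
Step 4 — Series with input arm Z1: Z_in = Z1 + (Z3 || Z2) = 0.1029 + j11.15 Ω = 11.15∠89.5° Ω.

Z = 0.1029 + j11.15 Ω = 11.15∠89.5° Ω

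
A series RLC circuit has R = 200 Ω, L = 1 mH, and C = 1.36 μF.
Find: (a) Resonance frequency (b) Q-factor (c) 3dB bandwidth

Step 1 — Resonance condition Im(Z)=0 gives ω₀ = 1/√(LC).
Step 2 — ω₀ = 1/√(0.001·1.36e-06) = 2.712e+04 rad/s.
Step 3 — f₀ = ω₀/(2π) = 4316 Hz.
Step 4 — Series Q: Q = ω₀L/R = 2.712e+04·0.001/200 = 0.1356.
Step 5 — 3dB bandwidth: Δω = ω₀/Q = 2e+05 rad/s; BW = Δω/(2π) = 3.183e+04 Hz.

(a) f₀ = 4316 Hz  (b) Q = 0.1356  (c) BW = 3.183e+04 Hz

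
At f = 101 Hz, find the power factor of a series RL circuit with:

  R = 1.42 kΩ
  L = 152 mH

Step 1 — Angular frequency: ω = 2π·f = 2π·101 = 634.6 rad/s.
Step 2 — Component impedances:
  R: Z = R = 1420 Ω
  L: Z = jωL = j·634.6·0.152 = 0 + j96.46 Ω
Step 3 — Series combination: Z_total = R + L = 1420 + j96.46 Ω = 1423∠3.9° Ω.
Step 4 — Power factor: PF = cos(φ) = Re(Z)/|Z| = 1420/1423.3 = 0.9977.
Step 5 — Type: Im(Z) = 96.46 ⇒ lagging (phase φ = 3.9°).

PF = 0.9977 (lagging, φ = 3.9°)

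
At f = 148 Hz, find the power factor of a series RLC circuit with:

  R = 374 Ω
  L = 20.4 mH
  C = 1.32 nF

Step 1 — Angular frequency: ω = 2π·f = 2π·148 = 929.9 rad/s.
Step 2 — Component impedances:
  R: Z = R = 374 Ω
  L: Z = jωL = j·929.9·0.0204 = 0 + j18.97 Ω
  C: Z = 1/(jωC) = -j/(ω·C) = 0 - j8.147e+05 Ω
Step 3 — Series combination: Z_total = R + L + C = 374 - j8.147e+05 Ω = 8.147e+05∠-90.0° Ω.
Step 4 — Power factor: PF = cos(φ) = Re(Z)/|Z| = 374/8.147e+05 = 0.0004591.
Step 5 — Type: Im(Z) = -8.147e+05 ⇒ leading (phase φ = -90.0°).

PF = 0.0004591 (leading, φ = -90.0°)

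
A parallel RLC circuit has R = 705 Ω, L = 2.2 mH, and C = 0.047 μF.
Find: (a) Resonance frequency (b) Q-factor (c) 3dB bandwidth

Step 1 — Resonance: ω₀ = 1/√(LC) = 1/√(0.0022·4.7e-08) = 9.834e+04 rad/s.
Step 2 — f₀ = ω₀/(2π) = 1.565e+04 Hz.
Step 3 — Parallel Q: Q = R/(ω₀L) = 705/(9.834e+04·0.0022) = 3.259.
Step 4 — Bandwidth: Δω = ω₀/Q = 3.018e+04 rad/s; BW = Δω/(2π) = 4803 Hz.

(a) f₀ = 1.565e+04 Hz  (b) Q = 3.259  (c) BW = 4803 Hz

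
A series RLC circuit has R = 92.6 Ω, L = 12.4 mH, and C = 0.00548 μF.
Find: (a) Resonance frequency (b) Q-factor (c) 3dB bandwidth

Step 1 — Resonance: ω₀ = 1/√(LC) = 1/√(0.0124·5.48e-09) = 1.213e+05 rad/s.
Step 2 — f₀ = ω₀/(2π) = 1.931e+04 Hz.
Step 3 — Series Q: Q = ω₀L/R = 1.213e+05·0.0124/92.6 = 16.24.
Step 4 — Bandwidth: Δω = ω₀/Q = 7468 rad/s; BW = Δω/(2π) = 1189 Hz.

(a) f₀ = 1.931e+04 Hz  (b) Q = 16.24  (c) BW = 1189 Hz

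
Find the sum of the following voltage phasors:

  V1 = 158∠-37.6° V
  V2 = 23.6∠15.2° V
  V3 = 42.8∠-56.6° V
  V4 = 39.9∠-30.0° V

Step 1 — Convert each phasor to rectangular form:
  V1 = 158·(cos(-37.6°) + j·sin(-37.6°)) = 125.2 - j96.4 V
  V2 = 23.6·(cos(15.2°) + j·sin(15.2°)) = 22.77 + j6.188 V
  V3 = 42.8·(cos(-56.6°) + j·sin(-56.6°)) = 23.56 - j35.73 V
  V4 = 39.9·(cos(-30.0°) + j·sin(-30.0°)) = 34.55 - j19.95 V
Step 2 — Sum components: V_total = 206.1 - j145.9 V.
Step 3 — Convert to polar: |V_total| = 252.5 V, ∠V_total = -35.3°.

V_total = 252.5∠-35.3° V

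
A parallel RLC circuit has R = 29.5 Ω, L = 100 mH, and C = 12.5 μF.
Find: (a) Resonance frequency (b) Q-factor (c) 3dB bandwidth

Step 1 — Resonance: ω₀ = 1/√(LC) = 1/√(0.1·1.25e-05) = 894.4 rad/s.
Step 2 — f₀ = ω₀/(2π) = 142.4 Hz.
Step 3 — Parallel Q: Q = R/(ω₀L) = 29.5/(894.4·0.1) = 0.3298.
Step 4 — Bandwidth: Δω = ω₀/Q = 2712 rad/s; BW = Δω/(2π) = 431.6 Hz.

(a) f₀ = 142.4 Hz  (b) Q = 0.3298  (c) BW = 431.6 Hz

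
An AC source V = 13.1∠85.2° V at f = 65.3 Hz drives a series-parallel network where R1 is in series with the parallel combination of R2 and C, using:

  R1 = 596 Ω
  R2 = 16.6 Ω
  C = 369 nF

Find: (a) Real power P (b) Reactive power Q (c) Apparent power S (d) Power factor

Step 1 — Angular frequency: ω = 2π·f = 2π·65.3 = 410.3 rad/s.
Step 2 — Component impedances:
  R1: Z = R = 596 Ω
  R2: Z = R = 16.6 Ω
  C: Z = 1/(jωC) = -j/(ω·C) = 0 - j6605 Ω
Step 3 — Parallel branch: R2 || C = 1/(1/R2 + 1/C) = 16.6 - j0.04172 Ω.
Step 4 — Series with R1: Z_total = R1 + (R2 || C) = 612.6 - j0.04172 Ω = 612.6∠-0.0° Ω.
Step 5 — Source phasor: V = 13.1∠85.2° V = 1.096 + j13.05 V.
Step 6 — Current: I = V / Z = 0.001788 + j0.02131 A = 0.02138∠85.2° A.
Step 7 — Complex power: S = V·I* = 0.2801 - j1.908e-05 VA.
Step 8 — Real power: P = Re(S) = 0.2801 W.
Step 9 — Reactive power: Q = Im(S) = -1.908e-05 VAR.
Step 10 — Apparent power: |S| = 0.2801 VA.
Step 11 — Power factor: PF = P/|S| = 1 (leading).

(a) P = 0.2801 W  (b) Q = -1.908e-05 VAR  (c) S = 0.2801 VA  (d) PF = 1 (leading)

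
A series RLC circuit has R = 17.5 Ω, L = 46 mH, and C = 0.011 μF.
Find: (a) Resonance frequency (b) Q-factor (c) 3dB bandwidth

Step 1 — Resonance: ω₀ = 1/√(LC) = 1/√(0.046·1.1e-08) = 4.446e+04 rad/s.
Step 2 — f₀ = ω₀/(2π) = 7075 Hz.
Step 3 — Series Q: Q = ω₀L/R = 4.446e+04·0.046/17.5 = 116.9.
Step 4 — Bandwidth: Δω = ω₀/Q = 380.4 rad/s; BW = Δω/(2π) = 60.55 Hz.

(a) f₀ = 7075 Hz  (b) Q = 116.9  (c) BW = 60.55 Hz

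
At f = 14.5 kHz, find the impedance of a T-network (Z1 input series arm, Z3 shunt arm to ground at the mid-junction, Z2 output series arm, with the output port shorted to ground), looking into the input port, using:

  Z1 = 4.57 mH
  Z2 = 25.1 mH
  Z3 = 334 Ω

Step 1 — Angular frequency: ω = 2π·f = 2π·1.45e+04 = 9.111e+04 rad/s.
Step 2 — Component impedances:
  Z1: Z = jωL = j·9.111e+04·0.00457 = 0 + j416.4 Ω
  Z2: Z = jωL = j·9.111e+04·0.0251 = 0 + j2287 Ω
  Z3: Z = R = 334 Ω
Step 3 — With the output port shorted to ground, the output series arm Z2 runs from the junction to ground; the shunt arm Z3 also runs from the junction to ground. They appear in parallel: Z3 || Z2 = 327 + j47.76 Ω.
Step 4 — Series with input arm Z1: Z_in = Z1 + (Z3 || Z2) = 327 + j464.1 Ω = 567.8∠54.8° Ω.

Z = 327 + j464.1 Ω = 567.8∠54.8° Ω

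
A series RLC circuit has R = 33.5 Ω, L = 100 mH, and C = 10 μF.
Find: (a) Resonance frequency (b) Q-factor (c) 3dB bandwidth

Step 1 — Resonance: ω₀ = 1/√(LC) = 1/√(0.1·1e-05) = 1000 rad/s.
Step 2 — f₀ = ω₀/(2π) = 159.2 Hz.
Step 3 — Series Q: Q = ω₀L/R = 1000·0.1/33.5 = 2.985.
Step 4 — Bandwidth: Δω = ω₀/Q = 335 rad/s; BW = Δω/(2π) = 53.32 Hz.

(a) f₀ = 159.2 Hz  (b) Q = 2.985  (c) BW = 53.32 Hz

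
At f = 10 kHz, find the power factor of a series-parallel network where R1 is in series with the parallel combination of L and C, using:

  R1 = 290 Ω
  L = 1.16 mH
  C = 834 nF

Step 1 — Angular frequency: ω = 2π·f = 2π·1e+04 = 6.283e+04 rad/s.
Step 2 — Component impedances:
  R1: Z = R = 290 Ω
  L: Z = jωL = j·6.283e+04·0.00116 = 0 + j72.88 Ω
  C: Z = 1/(jωC) = -j/(ω·C) = 0 - j19.08 Ω
Step 3 — Parallel branch: L || C = 1/(1/L + 1/C) = 0 - j25.85 Ω.
Step 4 — Series with R1: Z_total = R1 + (L || C) = 290 - j25.85 Ω = 291.2∠-5.1° Ω.
Step 5 — Power factor: PF = cos(φ) = Re(Z)/|Z| = 290/291.15 = 0.9961.
Step 6 — Type: Im(Z) = -25.85 ⇒ leading (phase φ = -5.1°).

PF = 0.9961 (leading, φ = -5.1°)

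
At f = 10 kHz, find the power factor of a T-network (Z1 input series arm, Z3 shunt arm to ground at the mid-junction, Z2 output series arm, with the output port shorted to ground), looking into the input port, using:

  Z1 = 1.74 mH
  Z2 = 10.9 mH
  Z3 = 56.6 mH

Step 1 — Angular frequency: ω = 2π·f = 2π·1e+04 = 6.283e+04 rad/s.
Step 2 — Component impedances:
  Z1: Z = jωL = j·6.283e+04·0.00174 = 0 + j109.3 Ω
  Z2: Z = jωL = j·6.283e+04·0.0109 = 0 + j684.9 Ω
  Z3: Z = jωL = j·6.283e+04·0.0566 = 0 + j3556 Ω
Step 3 — With the output port shorted to ground, the output series arm Z2 runs from the junction to ground; the shunt arm Z3 also runs from the junction to ground. They appear in parallel: Z3 || Z2 = 0 + j574.3 Ω.
Step 4 — Series with input arm Z1: Z_in = Z1 + (Z3 || Z2) = 0 + j683.6 Ω = 683.6∠90.0° Ω.
Step 5 — Power factor: PF = cos(φ) = Re(Z)/|Z| = 0/683.6 = 0.
Step 6 — Type: Im(Z) = 683.6 ⇒ lagging (phase φ = 90.0°).

PF = 0 (lagging, φ = 90.0°)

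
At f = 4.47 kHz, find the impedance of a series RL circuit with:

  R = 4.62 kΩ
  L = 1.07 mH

Step 1 — Angular frequency: ω = 2π·f = 2π·4470 = 2.809e+04 rad/s.
Step 2 — Component impedances:
  R: Z = R = 4620 Ω
  L: Z = jωL = j·2.809e+04·0.00107 = 0 + j30.05 Ω
Step 3 — Series combination: Z_total = R + L = 4620 + j30.05 Ω = 4620∠0.4° Ω.

Z = 4620 + j30.05 Ω = 4620∠0.4° Ω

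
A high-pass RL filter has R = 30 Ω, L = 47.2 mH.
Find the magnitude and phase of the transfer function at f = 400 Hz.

Step 1 — Angular frequency: ω = 2π·400 = 2513 rad/s.
Step 2 — Transfer function: H(jω) = jωL/(R + jωL).
Step 3 — Numerator jωL = j·118.6; denominator R + jωL = 30 + j118.6.
Step 4 — H = 0.9399 + j0.2377.
Step 5 — Magnitude: |H| = 0.9695 (-0.3 dB); phase: φ = 14.2°.

|H| = 0.9695 (-0.3 dB), φ = 14.2°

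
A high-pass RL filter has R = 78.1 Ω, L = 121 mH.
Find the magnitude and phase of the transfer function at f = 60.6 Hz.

Step 1 — Angular frequency: ω = 2π·60.6 = 380.8 rad/s.
Step 2 — Transfer function: H(jω) = jωL/(R + jωL).
Step 3 — Numerator jωL = j·46.07; denominator R + jωL = 78.1 + j46.07.
Step 4 — H = 0.2582 + j0.4376.
Step 5 — Magnitude: |H| = 0.5081 (-5.9 dB); phase: φ = 59.5°.

|H| = 0.5081 (-5.9 dB), φ = 59.5°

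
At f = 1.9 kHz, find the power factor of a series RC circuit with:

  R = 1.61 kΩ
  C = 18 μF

Step 1 — Angular frequency: ω = 2π·f = 2π·1900 = 1.194e+04 rad/s.
Step 2 — Component impedances:
  R: Z = R = 1610 Ω
  C: Z = 1/(jωC) = -j/(ω·C) = 0 - j4.654 Ω
Step 3 — Series combination: Z_total = R + C = 1610 - j4.654 Ω = 1610∠-0.2° Ω.
Step 4 — Power factor: PF = cos(φ) = Re(Z)/|Z| = 1610/1610 = 1.
Step 5 — Type: Im(Z) = -4.654 ⇒ leading (phase φ = -0.2°).

PF = 1 (leading, φ = -0.2°)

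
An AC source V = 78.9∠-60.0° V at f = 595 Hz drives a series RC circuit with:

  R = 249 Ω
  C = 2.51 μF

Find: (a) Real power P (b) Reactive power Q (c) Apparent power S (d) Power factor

Step 1 — Angular frequency: ω = 2π·f = 2π·595 = 3738 rad/s.
Step 2 — Component impedances:
  R: Z = R = 249 Ω
  C: Z = 1/(jωC) = -j/(ω·C) = 0 - j106.6 Ω
Step 3 — Series combination: Z_total = R + C = 249 - j106.6 Ω = 270.8∠-23.2° Ω.
Step 4 — Source phasor: V = 78.9∠-60.0° V = 39.45 - j68.33 V.
Step 5 — Current: I = V / Z = 0.2332 - j0.1746 A = 0.2913∠-36.8° A.
Step 6 — Complex power: S = V·I* = 21.13 - j9.044 VA.
Step 7 — Real power: P = Re(S) = 21.13 W.
Step 8 — Reactive power: Q = Im(S) = -9.044 VAR.
Step 9 — Apparent power: |S| = 22.98 VA.
Step 10 — Power factor: PF = P/|S| = 0.9193 (leading).

(a) P = 21.13 W  (b) Q = -9.044 VAR  (c) S = 22.98 VA  (d) PF = 0.9193 (leading)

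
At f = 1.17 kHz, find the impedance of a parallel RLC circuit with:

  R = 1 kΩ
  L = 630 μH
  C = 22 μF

Step 1 — Angular frequency: ω = 2π·f = 2π·1170 = 7351 rad/s.
Step 2 — Component impedances:
  R: Z = R = 1000 Ω
  L: Z = jωL = j·7351·0.00063 = 0 + j4.631 Ω
  C: Z = 1/(jωC) = -j/(ω·C) = 0 - j6.183 Ω
Step 3 — Parallel combination: 1/Z_total = 1/R + 1/L + 1/C; Z_total = 0.3404 + j18.45 Ω = 18.45∠88.9° Ω.

Z = 0.3404 + j18.45 Ω = 18.45∠88.9° Ω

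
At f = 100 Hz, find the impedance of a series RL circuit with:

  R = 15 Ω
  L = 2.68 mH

Step 1 — Angular frequency: ω = 2π·f = 2π·100 = 628.3 rad/s.
Step 2 — Component impedances:
  R: Z = R = 15 Ω
  L: Z = jωL = j·628.3·0.00268 = 0 + j1.684 Ω
Step 3 — Series combination: Z_total = R + L = 15 + j1.684 Ω = 15.09∠6.4° Ω.

Z = 15 + j1.684 Ω = 15.09∠6.4° Ω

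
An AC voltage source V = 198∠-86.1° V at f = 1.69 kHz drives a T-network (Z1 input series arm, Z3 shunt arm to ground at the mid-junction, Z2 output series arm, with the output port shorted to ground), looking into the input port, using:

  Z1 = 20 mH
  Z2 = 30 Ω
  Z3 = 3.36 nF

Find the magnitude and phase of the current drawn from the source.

Step 1 — Angular frequency: ω = 2π·f = 2π·1690 = 1.062e+04 rad/s.
Step 2 — Component impedances:
  Z1: Z = jωL = j·1.062e+04·0.02 = 0 + j212.4 Ω
  Z2: Z = R = 30 Ω
  Z3: Z = 1/(jωC) = -j/(ω·C) = 0 - j2.803e+04 Ω
Step 3 — With the output port shorted to ground, the output series arm Z2 runs from the junction to ground; the shunt arm Z3 also runs from the junction to ground. They appear in parallel: Z3 || Z2 = 30 - j0.03211 Ω.
Step 4 — Series with input arm Z1: Z_in = Z1 + (Z3 || Z2) = 30 + j212.3 Ω = 214.4∠82.0° Ω.
Step 5 — Source phasor: V = 198∠-86.1° V = 13.47 - j197.5 V.
Step 6 — Ohm's law: I = V / Z_total = (13.47 - j197.5) / (30 + j212.3) = -0.9033 - j0.191 A.
Step 7 — Convert to polar: |I| = 0.9233 A, ∠I = -168.1°.

I = 0.9233∠-168.1° A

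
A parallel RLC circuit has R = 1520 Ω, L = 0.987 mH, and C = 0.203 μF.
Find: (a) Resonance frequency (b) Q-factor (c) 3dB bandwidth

Step 1 — Resonance: ω₀ = 1/√(LC) = 1/√(0.000987·2.03e-07) = 7.065e+04 rad/s.
Step 2 — f₀ = ω₀/(2π) = 1.124e+04 Hz.
Step 3 — Parallel Q: Q = R/(ω₀L) = 1520/(7.065e+04·0.000987) = 21.8.
Step 4 — Bandwidth: Δω = ω₀/Q = 3241 rad/s; BW = Δω/(2π) = 515.8 Hz.

(a) f₀ = 1.124e+04 Hz  (b) Q = 21.8  (c) BW = 515.8 Hz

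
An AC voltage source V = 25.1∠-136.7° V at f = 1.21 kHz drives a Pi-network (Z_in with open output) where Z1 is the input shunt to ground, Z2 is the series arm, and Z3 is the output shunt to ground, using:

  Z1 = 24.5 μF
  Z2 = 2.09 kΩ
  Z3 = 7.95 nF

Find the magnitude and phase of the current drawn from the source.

Step 1 — Angular frequency: ω = 2π·f = 2π·1210 = 7603 rad/s.
Step 2 — Component impedances:
  Z1: Z = 1/(jωC) = -j/(ω·C) = 0 - j5.369 Ω
  Z2: Z = R = 2090 Ω
  Z3: Z = 1/(jωC) = -j/(ω·C) = 0 - j1.655e+04 Ω
Step 3 — With open output, the series arm Z2 and the output shunt Z3 appear in series to ground: Z2 + Z3 = 2090 - j1.655e+04 Ω.
Step 4 — Parallel with input shunt Z1: Z_in = Z1 || (Z2 + Z3) = 0.0002165 - j5.367 Ω = 5.367∠-90.0° Ω.
Step 5 — Source phasor: V = 25.1∠-136.7° V = -18.27 - j17.21 V.
Step 6 — Ohm's law: I = V / Z_total = (-18.27 - j17.21) / (0.0002165 - j5.367) = 3.207 - j3.404 A.
Step 7 — Convert to polar: |I| = 4.677 A, ∠I = -46.7°.

I = 4.677∠-46.7° A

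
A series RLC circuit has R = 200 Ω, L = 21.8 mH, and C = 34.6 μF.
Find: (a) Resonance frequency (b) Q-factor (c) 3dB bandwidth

Step 1 — Resonance: ω₀ = 1/√(LC) = 1/√(0.0218·3.46e-05) = 1151 rad/s.
Step 2 — f₀ = ω₀/(2π) = 183.3 Hz.
Step 3 — Series Q: Q = ω₀L/R = 1151·0.0218/200 = 0.1255.
Step 4 — Bandwidth: Δω = ω₀/Q = 9174 rad/s; BW = Δω/(2π) = 1460 Hz.

(a) f₀ = 183.3 Hz  (b) Q = 0.1255  (c) BW = 1460 Hz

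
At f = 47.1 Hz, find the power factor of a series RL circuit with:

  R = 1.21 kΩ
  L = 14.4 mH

Step 1 — Angular frequency: ω = 2π·f = 2π·47.1 = 295.9 rad/s.
Step 2 — Component impedances:
  R: Z = R = 1210 Ω
  L: Z = jωL = j·295.9·0.0144 = 0 + j4.262 Ω
Step 3 — Series combination: Z_total = R + L = 1210 + j4.262 Ω = 1210∠0.2° Ω.
Step 4 — Power factor: PF = cos(φ) = Re(Z)/|Z| = 1210/1210 = 1.
Step 5 — Type: Im(Z) = 4.262 ⇒ lagging (phase φ = 0.2°).

PF = 1 (lagging, φ = 0.2°)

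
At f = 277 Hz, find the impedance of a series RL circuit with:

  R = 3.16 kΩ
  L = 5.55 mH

Step 1 — Angular frequency: ω = 2π·f = 2π·277 = 1740 rad/s.
Step 2 — Component impedances:
  R: Z = R = 3160 Ω
  L: Z = jωL = j·1740·0.00555 = 0 + j9.659 Ω
Step 3 — Series combination: Z_total = R + L = 3160 + j9.659 Ω = 3160∠0.2° Ω.

Z = 3160 + j9.659 Ω = 3160∠0.2° Ω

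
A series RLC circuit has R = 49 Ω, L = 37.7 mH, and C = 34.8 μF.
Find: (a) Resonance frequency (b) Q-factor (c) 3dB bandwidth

Step 1 — Resonance condition Im(Z)=0 gives ω₀ = 1/√(LC).
Step 2 — ω₀ = 1/√(0.0377·3.48e-05) = 873.1 rad/s.
Step 3 — f₀ = ω₀/(2π) = 139 Hz.
Step 4 — Series Q: Q = ω₀L/R = 873.1·0.0377/49 = 0.6717.
Step 5 — 3dB bandwidth: Δω = ω₀/Q = 1300 rad/s; BW = Δω/(2π) = 206.9 Hz.

(a) f₀ = 139 Hz  (b) Q = 0.6717  (c) BW = 206.9 Hz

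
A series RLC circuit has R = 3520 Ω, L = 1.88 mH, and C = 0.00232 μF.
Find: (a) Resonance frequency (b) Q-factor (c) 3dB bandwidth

Step 1 — Resonance: ω₀ = 1/√(LC) = 1/√(0.00188·2.32e-09) = 4.788e+05 rad/s.
Step 2 — f₀ = ω₀/(2π) = 7.621e+04 Hz.
Step 3 — Series Q: Q = ω₀L/R = 4.788e+05·0.00188/3520 = 0.2557.
Step 4 — Bandwidth: Δω = ω₀/Q = 1.872e+06 rad/s; BW = Δω/(2π) = 2.98e+05 Hz.

(a) f₀ = 7.621e+04 Hz  (b) Q = 0.2557  (c) BW = 2.98e+05 Hz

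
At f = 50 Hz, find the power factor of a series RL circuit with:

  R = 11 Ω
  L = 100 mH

Step 1 — Angular frequency: ω = 2π·f = 2π·50 = 314.2 rad/s.
Step 2 — Component impedances:
  R: Z = R = 11 Ω
  L: Z = jωL = j·314.2·0.1 = 0 + j31.42 Ω
Step 3 — Series combination: Z_total = R + L = 11 + j31.42 Ω = 33.29∠70.7° Ω.
Step 4 — Power factor: PF = cos(φ) = Re(Z)/|Z| = 11/33.286 = 0.3305.
Step 5 — Type: Im(Z) = 31.42 ⇒ lagging (phase φ = 70.7°).

PF = 0.3305 (lagging, φ = 70.7°)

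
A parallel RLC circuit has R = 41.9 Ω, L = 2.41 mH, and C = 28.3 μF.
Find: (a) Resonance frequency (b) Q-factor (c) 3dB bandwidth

Step 1 — Resonance: ω₀ = 1/√(LC) = 1/√(0.00241·2.83e-05) = 3829 rad/s.
Step 2 — f₀ = ω₀/(2π) = 609.4 Hz.
Step 3 — Parallel Q: Q = R/(ω₀L) = 41.9/(3829·0.00241) = 4.54.
Step 4 — Bandwidth: Δω = ω₀/Q = 843.3 rad/s; BW = Δω/(2π) = 134.2 Hz.

(a) f₀ = 609.4 Hz  (b) Q = 4.54  (c) BW = 134.2 Hz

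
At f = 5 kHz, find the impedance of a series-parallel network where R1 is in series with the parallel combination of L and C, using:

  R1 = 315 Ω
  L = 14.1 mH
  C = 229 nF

Step 1 — Angular frequency: ω = 2π·f = 2π·5000 = 3.142e+04 rad/s.
Step 2 — Component impedances:
  R1: Z = R = 315 Ω
  L: Z = jωL = j·3.142e+04·0.0141 = 0 + j443 Ω
  C: Z = 1/(jωC) = -j/(ω·C) = 0 - j139 Ω
Step 3 — Parallel branch: L || C = 1/(1/L + 1/C) = 0 - j202.6 Ω.
Step 4 — Series with R1: Z_total = R1 + (L || C) = 315 - j202.6 Ω = 374.5∠-32.7° Ω.

Z = 315 - j202.6 Ω = 374.5∠-32.7° Ω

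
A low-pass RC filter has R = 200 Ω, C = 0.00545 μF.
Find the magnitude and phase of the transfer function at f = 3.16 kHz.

Step 1 — Angular frequency: ω = 2π·3160 = 1.985e+04 rad/s.
Step 2 — Transfer function: H(jω) = 1/(1 + jωRC).
Step 3 — Denominator: 1 + jωRC = 1 + j·1.985e+04·200·5.45e-09 = 1 + j0.02164.
Step 4 — H = 0.9995 - j0.02163.
Step 5 — Magnitude: |H| = 0.9998 (-0.0 dB); phase: φ = -1.2°.

|H| = 0.9998 (-0.0 dB), φ = -1.2°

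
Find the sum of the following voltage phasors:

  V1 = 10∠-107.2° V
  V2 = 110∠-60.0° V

Step 1 — Convert each phasor to rectangular form:
  V1 = 10·(cos(-107.2°) + j·sin(-107.2°)) = -2.957 - j9.553 V
  V2 = 110·(cos(-60.0°) + j·sin(-60.0°)) = 55 - j95.26 V
Step 2 — Sum components: V_total = 52.04 - j104.8 V.
Step 3 — Convert to polar: |V_total| = 117 V, ∠V_total = -63.6°.

V_total = 117∠-63.6° V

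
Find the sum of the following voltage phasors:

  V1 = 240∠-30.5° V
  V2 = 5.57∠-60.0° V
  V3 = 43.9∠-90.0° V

Step 1 — Convert each phasor to rectangular form:
  V1 = 240·(cos(-30.5°) + j·sin(-30.5°)) = 206.8 - j121.8 V
  V2 = 5.57·(cos(-60.0°) + j·sin(-60.0°)) = 2.785 - j4.824 V
  V3 = 43.9·(cos(-90.0°) + j·sin(-90.0°)) = 0 - j43.9 V
Step 2 — Sum components: V_total = 209.6 - j170.5 V.
Step 3 — Convert to polar: |V_total| = 270.2 V, ∠V_total = -39.1°.

V_total = 270.2∠-39.1° V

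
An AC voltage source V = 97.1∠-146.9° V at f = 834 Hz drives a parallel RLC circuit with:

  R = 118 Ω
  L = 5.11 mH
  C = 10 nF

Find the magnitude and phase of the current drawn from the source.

Step 1 — Angular frequency: ω = 2π·f = 2π·834 = 5240 rad/s.
Step 2 — Component impedances:
  R: Z = R = 118 Ω
  L: Z = jωL = j·5240·0.00511 = 0 + j26.78 Ω
  C: Z = 1/(jωC) = -j/(ω·C) = 0 - j1.908e+04 Ω
Step 3 — Parallel combination: 1/Z_total = 1/R + 1/L + 1/C; Z_total = 5.794 + j25.5 Ω = 26.15∠77.2° Ω.
Step 4 — Source phasor: V = 97.1∠-146.9° V = -81.34 - j53.03 V.
Step 5 — Ohm's law: I = V / Z_total = (-81.34 - j53.03) / (5.794 + j25.5) = -2.667 + j2.584 A.
Step 6 — Convert to polar: |I| = 3.713 A, ∠I = 135.9°.

I = 3.713∠135.9° A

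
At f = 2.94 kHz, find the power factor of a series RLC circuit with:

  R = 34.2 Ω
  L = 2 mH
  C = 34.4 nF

Step 1 — Angular frequency: ω = 2π·f = 2π·2940 = 1.847e+04 rad/s.
Step 2 — Component impedances:
  R: Z = R = 34.2 Ω
  L: Z = jωL = j·1.847e+04·0.002 = 0 + j36.95 Ω
  C: Z = 1/(jωC) = -j/(ω·C) = 0 - j1574 Ω
Step 3 — Series combination: Z_total = R + L + C = 34.2 - j1537 Ω = 1537∠-88.7° Ω.
Step 4 — Power factor: PF = cos(φ) = Re(Z)/|Z| = 34.2/1537 = 0.02225.
Step 5 — Type: Im(Z) = -1537 ⇒ leading (phase φ = -88.7°).

PF = 0.02225 (leading, φ = -88.7°)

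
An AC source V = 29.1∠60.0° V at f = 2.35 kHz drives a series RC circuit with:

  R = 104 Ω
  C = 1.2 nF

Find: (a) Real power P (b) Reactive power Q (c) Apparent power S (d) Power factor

Step 1 — Angular frequency: ω = 2π·f = 2π·2350 = 1.477e+04 rad/s.
Step 2 — Component impedances:
  R: Z = R = 104 Ω
  C: Z = 1/(jωC) = -j/(ω·C) = 0 - j5.644e+04 Ω
Step 3 — Series combination: Z_total = R + C = 104 - j5.644e+04 Ω = 5.644e+04∠-89.9° Ω.
Step 4 — Source phasor: V = 29.1∠60.0° V = 14.55 + j25.2 V.
Step 5 — Current: I = V / Z = -0.0004461 + j0.0002586 A = 0.0005156∠149.9° A.
Step 6 — Complex power: S = V·I* = 2.765e-05 - j0.015 VA.
Step 7 — Real power: P = Re(S) = 2.765e-05 W.
Step 8 — Reactive power: Q = Im(S) = -0.015 VAR.
Step 9 — Apparent power: |S| = 0.015 VA.
Step 10 — Power factor: PF = P/|S| = 0.001843 (leading).

(a) P = 2.765e-05 W  (b) Q = -0.015 VAR  (c) S = 0.015 VA  (d) PF = 0.001843 (leading)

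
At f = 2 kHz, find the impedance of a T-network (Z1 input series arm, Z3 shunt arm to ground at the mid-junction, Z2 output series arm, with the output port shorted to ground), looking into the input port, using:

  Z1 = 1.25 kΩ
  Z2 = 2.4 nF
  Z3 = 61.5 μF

Step 1 — Angular frequency: ω = 2π·f = 2π·2000 = 1.257e+04 rad/s.
Step 2 — Component impedances:
  Z1: Z = R = 1250 Ω
  Z2: Z = 1/(jωC) = -j/(ω·C) = 0 - j3.316e+04 Ω
  Z3: Z = 1/(jωC) = -j/(ω·C) = 0 - j1.294 Ω
Step 3 — With the output port shorted to ground, the output series arm Z2 runs from the junction to ground; the shunt arm Z3 also runs from the junction to ground. They appear in parallel: Z3 || Z2 = 0 - j1.294 Ω.
Step 4 — Series with input arm Z1: Z_in = Z1 + (Z3 || Z2) = 1250 - j1.294 Ω = 1250∠-0.1° Ω.

Z = 1250 - j1.294 Ω = 1250∠-0.1° Ω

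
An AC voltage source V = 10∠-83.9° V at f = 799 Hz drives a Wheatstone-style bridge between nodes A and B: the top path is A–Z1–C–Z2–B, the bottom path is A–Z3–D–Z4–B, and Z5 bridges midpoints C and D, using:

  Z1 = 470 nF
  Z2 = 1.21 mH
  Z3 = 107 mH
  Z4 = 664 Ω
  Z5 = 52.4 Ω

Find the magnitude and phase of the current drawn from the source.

Step 1 — Angular frequency: ω = 2π·f = 2π·799 = 5020 rad/s.
Step 2 — Component impedances:
  Z1: Z = 1/(jωC) = -j/(ω·C) = 0 - j423.8 Ω
  Z2: Z = jωL = j·5020·0.00121 = 0 + j6.075 Ω
  Z3: Z = jωL = j·5020·0.107 = 0 + j537.2 Ω
  Z4: Z = R = 664 Ω
  Z5: Z = R = 52.4 Ω
Step 3 — Bridge requires nodal analysis (the Z5 bridge couples midpoints C and D, so the two paths cannot be reduced to a simple series/parallel combination). Setting node B to ground and injecting 1 A at node A, the 3-node admittance system at A, C, D solves to V_A = Z_AB = 572.2 - j1753 Ω = 1844∠-71.9° Ω.
Step 4 — Source phasor: V = 10∠-83.9° V = 1.063 - j9.943 V.
Step 5 — Ohm's law: I = V / Z_total = (1.063 - j9.943) / (572.2 - j1753) = 0.005304 - j0.001125 A.
Step 6 — Convert to polar: |I| = 0.005422 A, ∠I = -12.0°.

I = 0.005422∠-12.0° A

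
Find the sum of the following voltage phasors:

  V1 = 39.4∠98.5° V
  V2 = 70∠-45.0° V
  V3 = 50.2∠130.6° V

Step 1 — Convert each phasor to rectangular form:
  V1 = 39.4·(cos(98.5°) + j·sin(98.5°)) = -5.824 + j38.97 V
  V2 = 70·(cos(-45.0°) + j·sin(-45.0°)) = 49.5 - j49.5 V
  V3 = 50.2·(cos(130.6°) + j·sin(130.6°)) = -32.67 + j38.12 V
Step 2 — Sum components: V_total = 11 + j27.59 V.
Step 3 — Convert to polar: |V_total| = 29.7 V, ∠V_total = 68.3°.

V_total = 29.7∠68.3° V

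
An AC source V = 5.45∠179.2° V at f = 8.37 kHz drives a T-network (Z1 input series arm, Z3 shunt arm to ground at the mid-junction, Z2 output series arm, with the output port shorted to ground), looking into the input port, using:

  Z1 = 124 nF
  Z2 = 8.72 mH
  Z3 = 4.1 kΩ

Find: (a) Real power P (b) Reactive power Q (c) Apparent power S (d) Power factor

Step 1 — Angular frequency: ω = 2π·f = 2π·8370 = 5.259e+04 rad/s.
Step 2 — Component impedances:
  Z1: Z = 1/(jωC) = -j/(ω·C) = 0 - j153.3 Ω
  Z2: Z = jωL = j·5.259e+04·0.00872 = 0 + j458.6 Ω
  Z3: Z = R = 4100 Ω
Step 3 — With the output port shorted to ground, the output series arm Z2 runs from the junction to ground; the shunt arm Z3 also runs from the junction to ground. They appear in parallel: Z3 || Z2 = 50.66 + j452.9 Ω.
Step 4 — Series with input arm Z1: Z_in = Z1 + (Z3 || Z2) = 50.66 + j299.6 Ω = 303.8∠80.4° Ω.
Step 5 — Source phasor: V = 5.45∠179.2° V = -5.449 + j0.07609 V.
Step 6 — Current: I = V / Z = -0.002744 + j0.01773 A = 0.01794∠98.8° A.
Step 7 — Complex power: S = V·I* = 0.0163 + j0.09639 VA.
Step 8 — Real power: P = Re(S) = 0.0163 W.
Step 9 — Reactive power: Q = Im(S) = 0.09639 VAR.
Step 10 — Apparent power: |S| = 0.09776 VA.
Step 11 — Power factor: PF = P/|S| = 0.1667 (lagging).

(a) P = 0.0163 W  (b) Q = 0.09639 VAR  (c) S = 0.09776 VA  (d) PF = 0.1667 (lagging)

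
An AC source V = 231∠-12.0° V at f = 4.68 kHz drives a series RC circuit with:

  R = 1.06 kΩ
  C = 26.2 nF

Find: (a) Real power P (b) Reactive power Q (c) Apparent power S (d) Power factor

Step 1 — Angular frequency: ω = 2π·f = 2π·4680 = 2.941e+04 rad/s.
Step 2 — Component impedances:
  R: Z = R = 1060 Ω
  C: Z = 1/(jωC) = -j/(ω·C) = 0 - j1298 Ω
Step 3 — Series combination: Z_total = R + C = 1060 - j1298 Ω = 1676∠-50.8° Ω.
Step 4 — Source phasor: V = 231∠-12.0° V = 226 - j48.03 V.
Step 5 — Current: I = V / Z = 0.1075 + j0.0863 A = 0.1378∠38.8° A.
Step 6 — Complex power: S = V·I* = 20.14 - j24.66 VA.
Step 7 — Real power: P = Re(S) = 20.14 W.
Step 8 — Reactive power: Q = Im(S) = -24.66 VAR.
Step 9 — Apparent power: |S| = 31.84 VA.
Step 10 — Power factor: PF = P/|S| = 0.6325 (leading).

(a) P = 20.14 W  (b) Q = -24.66 VAR  (c) S = 31.84 VA  (d) PF = 0.6325 (leading)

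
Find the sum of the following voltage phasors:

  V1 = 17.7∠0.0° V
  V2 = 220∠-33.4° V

Step 1 — Convert each phasor to rectangular form:
  V1 = 17.7·(cos(0.0°) + j·sin(0.0°)) = 17.7 V
  V2 = 220·(cos(-33.4°) + j·sin(-33.4°)) = 183.7 - j121.1 V
Step 2 — Sum components: V_total = 201.4 - j121.1 V.
Step 3 — Convert to polar: |V_total| = 235 V, ∠V_total = -31.0°.

V_total = 235∠-31.0° V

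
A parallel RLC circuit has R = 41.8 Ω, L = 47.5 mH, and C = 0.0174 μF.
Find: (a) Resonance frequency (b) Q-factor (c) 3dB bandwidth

Step 1 — Resonance: ω₀ = 1/√(LC) = 1/√(0.0475·1.74e-08) = 3.478e+04 rad/s.
Step 2 — f₀ = ω₀/(2π) = 5536 Hz.
Step 3 — Parallel Q: Q = R/(ω₀L) = 41.8/(3.478e+04·0.0475) = 0.0253.
Step 4 — Bandwidth: Δω = ω₀/Q = 1.375e+06 rad/s; BW = Δω/(2π) = 2.188e+05 Hz.

(a) f₀ = 5536 Hz  (b) Q = 0.0253  (c) BW = 2.188e+05 Hz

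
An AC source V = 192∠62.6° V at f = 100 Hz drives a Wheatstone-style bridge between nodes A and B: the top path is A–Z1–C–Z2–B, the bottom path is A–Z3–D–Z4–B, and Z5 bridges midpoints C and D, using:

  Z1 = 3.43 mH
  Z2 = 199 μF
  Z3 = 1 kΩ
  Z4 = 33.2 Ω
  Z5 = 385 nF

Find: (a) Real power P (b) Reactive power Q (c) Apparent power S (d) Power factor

Step 1 — Angular frequency: ω = 2π·f = 2π·100 = 628.3 rad/s.
Step 2 — Component impedances:
  Z1: Z = jωL = j·628.3·0.00343 = 0 + j2.155 Ω
  Z2: Z = 1/(jωC) = -j/(ω·C) = 0 - j7.998 Ω
  Z3: Z = R = 1000 Ω
  Z4: Z = R = 33.2 Ω
  Z5: Z = 1/(jωC) = -j/(ω·C) = 0 - j4134 Ω
Step 3 — Bridge requires nodal analysis (the Z5 bridge couples midpoints C and D, so the two paths cannot be reduced to a simple series/parallel combination). Setting node B to ground and injecting 1 A at node A, the 3-node admittance system at A, C, D solves to V_A = Z_AB = 0.03299 - j5.828 Ω = 5.828∠-89.7° Ω.
Step 4 — Source phasor: V = 192∠62.6° V = 88.36 + j170.5 V.
Step 5 — Current: I = V / Z = -29.16 + j15.33 A = 32.95∠152.3° A.
Step 6 — Complex power: S = V·I* = 35.8 - j6325 VA.
Step 7 — Real power: P = Re(S) = 35.8 W.
Step 8 — Reactive power: Q = Im(S) = -6325 VAR.
Step 9 — Apparent power: |S| = 6326 VA.
Step 10 — Power factor: PF = P/|S| = 0.00566 (leading).

(a) P = 35.8 W  (b) Q = -6325 VAR  (c) S = 6326 VA  (d) PF = 0.00566 (leading)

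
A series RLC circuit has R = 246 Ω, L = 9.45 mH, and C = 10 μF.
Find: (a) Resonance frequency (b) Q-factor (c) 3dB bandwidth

Step 1 — Resonance: ω₀ = 1/√(LC) = 1/√(0.00945·1e-05) = 3253 rad/s.
Step 2 — f₀ = ω₀/(2π) = 517.7 Hz.
Step 3 — Series Q: Q = ω₀L/R = 3253·0.00945/246 = 0.125.
Step 4 — Bandwidth: Δω = ω₀/Q = 2.603e+04 rad/s; BW = Δω/(2π) = 4143 Hz.

(a) f₀ = 517.7 Hz  (b) Q = 0.125  (c) BW = 4143 Hz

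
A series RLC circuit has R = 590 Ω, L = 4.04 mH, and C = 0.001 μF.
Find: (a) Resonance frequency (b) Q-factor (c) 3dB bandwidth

Step 1 — Resonance: ω₀ = 1/√(LC) = 1/√(0.00404·1e-09) = 4.975e+05 rad/s.
Step 2 — f₀ = ω₀/(2π) = 7.918e+04 Hz.
Step 3 — Series Q: Q = ω₀L/R = 4.975e+05·0.00404/590 = 3.407.
Step 4 — Bandwidth: Δω = ω₀/Q = 1.46e+05 rad/s; BW = Δω/(2π) = 2.324e+04 Hz.

(a) f₀ = 7.918e+04 Hz  (b) Q = 3.407  (c) BW = 2.324e+04 Hz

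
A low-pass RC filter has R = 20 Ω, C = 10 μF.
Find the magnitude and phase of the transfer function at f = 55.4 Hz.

Step 1 — Angular frequency: ω = 2π·55.4 = 348.1 rad/s.
Step 2 — Transfer function: H(jω) = 1/(1 + jωRC).
Step 3 — Denominator: 1 + jωRC = 1 + j·348.1·20·1e-05 = 1 + j0.06962.
Step 4 — H = 0.9952 - j0.06928.
Step 5 — Magnitude: |H| = 0.9976 (-0.0 dB); phase: φ = -4.0°.

|H| = 0.9976 (-0.0 dB), φ = -4.0°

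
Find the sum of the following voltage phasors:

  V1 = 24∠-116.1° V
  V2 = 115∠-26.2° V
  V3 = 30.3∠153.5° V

Step 1 — Convert each phasor to rectangular form:
  V1 = 24·(cos(-116.1°) + j·sin(-116.1°)) = -10.56 - j21.55 V
  V2 = 115·(cos(-26.2°) + j·sin(-26.2°)) = 103.2 - j50.77 V
  V3 = 30.3·(cos(153.5°) + j·sin(153.5°)) = -27.12 + j13.52 V
Step 2 — Sum components: V_total = 65.51 - j58.81 V.
Step 3 — Convert to polar: |V_total| = 88.03 V, ∠V_total = -41.9°.

V_total = 88.03∠-41.9° V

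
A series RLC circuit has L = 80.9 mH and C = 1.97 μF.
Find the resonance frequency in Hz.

Step 1 — Resonance condition Im(Z)=0 gives ω₀ = 1/√(LC).
Step 2 — ω₀ = 1/√(0.0809·1.97e-06) = 2505 rad/s.
Step 3 — f₀ = ω₀/(2π) = 398.7 Hz.

f₀ = 398.7 Hz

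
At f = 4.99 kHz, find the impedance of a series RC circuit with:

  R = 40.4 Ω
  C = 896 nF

Step 1 — Angular frequency: ω = 2π·f = 2π·4990 = 3.135e+04 rad/s.
Step 2 — Component impedances:
  R: Z = R = 40.4 Ω
  C: Z = 1/(jωC) = -j/(ω·C) = 0 - j35.6 Ω
Step 3 — Series combination: Z_total = R + C = 40.4 - j35.6 Ω = 53.85∠-41.4° Ω.

Z = 40.4 - j35.6 Ω = 53.85∠-41.4° Ω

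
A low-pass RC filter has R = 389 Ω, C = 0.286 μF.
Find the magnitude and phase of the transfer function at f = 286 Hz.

Step 1 — Angular frequency: ω = 2π·286 = 1797 rad/s.
Step 2 — Transfer function: H(jω) = 1/(1 + jωRC).
Step 3 — Denominator: 1 + jωRC = 1 + j·1797·389·2.86e-07 = 1 + j0.1999.
Step 4 — H = 0.9616 - j0.1922.
Step 5 — Magnitude: |H| = 0.9806 (-0.2 dB); phase: φ = -11.3°.

|H| = 0.9806 (-0.2 dB), φ = -11.3°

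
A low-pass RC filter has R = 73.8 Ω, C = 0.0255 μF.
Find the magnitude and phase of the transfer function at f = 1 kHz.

Step 1 — Angular frequency: ω = 2π·1000 = 6283 rad/s.
Step 2 — Transfer function: H(jω) = 1/(1 + jωRC).
Step 3 — Denominator: 1 + jωRC = 1 + j·6283·73.8·2.55e-08 = 1 + j0.01182.
Step 4 — H = 0.9999 - j0.01182.
Step 5 — Magnitude: |H| = 0.9999 (-0.0 dB); phase: φ = -0.7°.

|H| = 0.9999 (-0.0 dB), φ = -0.7°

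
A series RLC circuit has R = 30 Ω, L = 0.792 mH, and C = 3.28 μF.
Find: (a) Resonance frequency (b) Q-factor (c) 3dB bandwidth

Step 1 — Resonance condition Im(Z)=0 gives ω₀ = 1/√(LC).
Step 2 — ω₀ = 1/√(0.000792·3.28e-06) = 1.962e+04 rad/s.
Step 3 — f₀ = ω₀/(2π) = 3123 Hz.
Step 4 — Series Q: Q = ω₀L/R = 1.962e+04·0.000792/30 = 0.518.
Step 5 — 3dB bandwidth: Δω = ω₀/Q = 3.788e+04 rad/s; BW = Δω/(2π) = 6029 Hz.

(a) f₀ = 3123 Hz  (b) Q = 0.518  (c) BW = 6029 Hz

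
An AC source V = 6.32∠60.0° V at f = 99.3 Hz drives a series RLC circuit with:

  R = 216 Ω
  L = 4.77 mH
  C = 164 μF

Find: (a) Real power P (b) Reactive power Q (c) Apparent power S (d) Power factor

Step 1 — Angular frequency: ω = 2π·f = 2π·99.3 = 623.9 rad/s.
Step 2 — Component impedances:
  R: Z = R = 216 Ω
  L: Z = jωL = j·623.9·0.00477 = 0 + j2.976 Ω
  C: Z = 1/(jωC) = -j/(ω·C) = 0 - j9.773 Ω
Step 3 — Series combination: Z_total = R + L + C = 216 - j6.797 Ω = 216.1∠-1.8° Ω.
Step 4 — Source phasor: V = 6.32∠60.0° V = 3.16 + j5.473 V.
Step 5 — Current: I = V / Z = 0.01382 + j0.02577 A = 0.02924∠61.8° A.
Step 6 — Complex power: S = V·I* = 0.1847 - j0.005813 VA.
Step 7 — Real power: P = Re(S) = 0.1847 W.
Step 8 — Reactive power: Q = Im(S) = -0.005813 VAR.
Step 9 — Apparent power: |S| = 0.1848 VA.
Step 10 — Power factor: PF = P/|S| = 0.9995 (leading).

(a) P = 0.1847 W  (b) Q = -0.005813 VAR  (c) S = 0.1848 VA  (d) PF = 0.9995 (leading)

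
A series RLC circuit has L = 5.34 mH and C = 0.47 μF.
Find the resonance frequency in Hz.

Step 1 — Resonance condition Im(Z)=0 gives ω₀ = 1/√(LC).
Step 2 — ω₀ = 1/√(0.00534·4.7e-07) = 1.996e+04 rad/s.
Step 3 — f₀ = ω₀/(2π) = 3177 Hz.

f₀ = 3177 Hz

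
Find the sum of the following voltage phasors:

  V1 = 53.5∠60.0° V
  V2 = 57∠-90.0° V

Step 1 — Convert each phasor to rectangular form:
  V1 = 53.5·(cos(60.0°) + j·sin(60.0°)) = 26.75 + j46.33 V
  V2 = 57·(cos(-90.0°) + j·sin(-90.0°)) = 0 - j57 V
Step 2 — Sum components: V_total = 26.75 - j10.67 V.
Step 3 — Convert to polar: |V_total| = 28.8 V, ∠V_total = -21.7°.

V_total = 28.8∠-21.7° V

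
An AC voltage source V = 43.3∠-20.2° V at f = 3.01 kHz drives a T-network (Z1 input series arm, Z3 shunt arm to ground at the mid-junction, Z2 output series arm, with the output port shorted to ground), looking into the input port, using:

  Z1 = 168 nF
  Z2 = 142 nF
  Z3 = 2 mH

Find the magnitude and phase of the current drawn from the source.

Step 1 — Angular frequency: ω = 2π·f = 2π·3010 = 1.891e+04 rad/s.
Step 2 — Component impedances:
  Z1: Z = 1/(jωC) = -j/(ω·C) = 0 - j314.7 Ω
  Z2: Z = 1/(jωC) = -j/(ω·C) = 0 - j372.4 Ω
  Z3: Z = jωL = j·1.891e+04·0.002 = 0 + j37.82 Ω
Step 3 — With the output port shorted to ground, the output series arm Z2 runs from the junction to ground; the shunt arm Z3 also runs from the junction to ground. They appear in parallel: Z3 || Z2 = 0 + j42.1 Ω.
Step 4 — Series with input arm Z1: Z_in = Z1 + (Z3 || Z2) = 0 - j272.6 Ω = 272.6∠-90.0° Ω.
Step 5 — Source phasor: V = 43.3∠-20.2° V = 40.64 - j14.95 V.
Step 6 — Ohm's law: I = V / Z_total = (40.64 - j14.95) / (0 - j272.6) = 0.05484 + j0.1491 A.
Step 7 — Convert to polar: |I| = 0.1588 A, ∠I = 69.8°.

I = 0.1588∠69.8° A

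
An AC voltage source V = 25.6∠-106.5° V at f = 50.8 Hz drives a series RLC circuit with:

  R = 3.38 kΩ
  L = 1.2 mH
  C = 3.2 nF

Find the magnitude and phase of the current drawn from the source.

Step 1 — Angular frequency: ω = 2π·f = 2π·50.8 = 319.2 rad/s.
Step 2 — Component impedances:
  R: Z = R = 3380 Ω
  L: Z = jωL = j·319.2·0.0012 = 0 + j0.383 Ω
  C: Z = 1/(jωC) = -j/(ω·C) = 0 - j9.791e+05 Ω
Step 3 — Series combination: Z_total = R + L + C = 3380 - j9.791e+05 Ω = 9.791e+05∠-89.8° Ω.
Step 4 — Source phasor: V = 25.6∠-106.5° V = -7.271 - j24.55 V.
Step 5 — Ohm's law: I = V / Z_total = (-7.271 - j24.55) / (3380 - j9.791e+05) = 2.505e-05 - j7.513e-06 A.
Step 6 — Convert to polar: |I| = 2.615e-05 A, ∠I = -16.7°.

I = 2.615e-05∠-16.7° A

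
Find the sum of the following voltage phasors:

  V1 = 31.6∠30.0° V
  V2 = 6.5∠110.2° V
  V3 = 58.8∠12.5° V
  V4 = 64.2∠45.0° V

Step 1 — Convert each phasor to rectangular form:
  V1 = 31.6·(cos(30.0°) + j·sin(30.0°)) = 27.37 + j15.8 V
  V2 = 6.5·(cos(110.2°) + j·sin(110.2°)) = -2.244 + j6.1 V
  V3 = 58.8·(cos(12.5°) + j·sin(12.5°)) = 57.41 + j12.73 V
  V4 = 64.2·(cos(45.0°) + j·sin(45.0°)) = 45.4 + j45.4 V
Step 2 — Sum components: V_total = 127.9 + j80.02 V.
Step 3 — Convert to polar: |V_total| = 150.9 V, ∠V_total = 32.0°.

V_total = 150.9∠32.0° V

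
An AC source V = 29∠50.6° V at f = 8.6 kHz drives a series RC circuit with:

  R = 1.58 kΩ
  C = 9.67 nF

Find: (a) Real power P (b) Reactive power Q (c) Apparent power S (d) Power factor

Step 1 — Angular frequency: ω = 2π·f = 2π·8600 = 5.404e+04 rad/s.
Step 2 — Component impedances:
  R: Z = R = 1580 Ω
  C: Z = 1/(jωC) = -j/(ω·C) = 0 - j1914 Ω
Step 3 — Series combination: Z_total = R + C = 1580 - j1914 Ω = 2482∠-50.5° Ω.
Step 4 — Source phasor: V = 29∠50.6° V = 18.41 + j22.41 V.
Step 5 — Current: I = V / Z = -0.002241 + j0.01147 A = 0.01169∠101.1° A.
Step 6 — Complex power: S = V·I* = 0.2157 - j0.2613 VA.
Step 7 — Real power: P = Re(S) = 0.2157 W.
Step 8 — Reactive power: Q = Im(S) = -0.2613 VAR.
Step 9 — Apparent power: |S| = 0.3389 VA.
Step 10 — Power factor: PF = P/|S| = 0.6367 (leading).

(a) P = 0.2157 W  (b) Q = -0.2613 VAR  (c) S = 0.3389 VA  (d) PF = 0.6367 (leading)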